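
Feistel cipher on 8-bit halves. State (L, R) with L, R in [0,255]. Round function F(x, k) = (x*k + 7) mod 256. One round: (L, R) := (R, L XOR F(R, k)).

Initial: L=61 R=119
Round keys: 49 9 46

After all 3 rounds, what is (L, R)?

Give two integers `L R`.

Answer: 229 222

Derivation:
Round 1 (k=49): L=119 R=243
Round 2 (k=9): L=243 R=229
Round 3 (k=46): L=229 R=222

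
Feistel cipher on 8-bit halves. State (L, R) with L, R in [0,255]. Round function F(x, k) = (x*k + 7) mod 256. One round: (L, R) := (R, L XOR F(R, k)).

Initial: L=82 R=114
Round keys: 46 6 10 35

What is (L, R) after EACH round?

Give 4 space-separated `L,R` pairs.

Round 1 (k=46): L=114 R=209
Round 2 (k=6): L=209 R=159
Round 3 (k=10): L=159 R=236
Round 4 (k=35): L=236 R=212

Answer: 114,209 209,159 159,236 236,212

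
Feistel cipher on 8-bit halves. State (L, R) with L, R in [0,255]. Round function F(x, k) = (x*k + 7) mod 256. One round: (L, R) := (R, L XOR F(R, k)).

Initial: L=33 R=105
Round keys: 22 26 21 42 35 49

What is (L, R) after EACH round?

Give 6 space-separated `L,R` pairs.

Answer: 105,44 44,22 22,249 249,247 247,53 53,219

Derivation:
Round 1 (k=22): L=105 R=44
Round 2 (k=26): L=44 R=22
Round 3 (k=21): L=22 R=249
Round 4 (k=42): L=249 R=247
Round 5 (k=35): L=247 R=53
Round 6 (k=49): L=53 R=219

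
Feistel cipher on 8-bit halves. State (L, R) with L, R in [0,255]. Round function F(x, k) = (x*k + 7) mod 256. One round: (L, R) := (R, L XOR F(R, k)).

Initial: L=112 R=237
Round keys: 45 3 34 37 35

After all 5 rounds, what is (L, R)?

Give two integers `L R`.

Answer: 132 72

Derivation:
Round 1 (k=45): L=237 R=192
Round 2 (k=3): L=192 R=170
Round 3 (k=34): L=170 R=91
Round 4 (k=37): L=91 R=132
Round 5 (k=35): L=132 R=72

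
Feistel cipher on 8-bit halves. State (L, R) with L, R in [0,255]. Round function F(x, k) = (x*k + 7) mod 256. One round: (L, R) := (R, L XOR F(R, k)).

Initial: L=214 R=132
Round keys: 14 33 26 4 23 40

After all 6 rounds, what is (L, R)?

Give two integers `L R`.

Answer: 226 92

Derivation:
Round 1 (k=14): L=132 R=233
Round 2 (k=33): L=233 R=148
Round 3 (k=26): L=148 R=230
Round 4 (k=4): L=230 R=11
Round 5 (k=23): L=11 R=226
Round 6 (k=40): L=226 R=92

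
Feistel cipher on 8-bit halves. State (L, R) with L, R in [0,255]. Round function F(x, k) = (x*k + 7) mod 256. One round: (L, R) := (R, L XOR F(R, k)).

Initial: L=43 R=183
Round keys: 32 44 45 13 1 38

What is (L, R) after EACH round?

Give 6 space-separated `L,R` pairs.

Answer: 183,204 204,160 160,235 235,86 86,182 182,93

Derivation:
Round 1 (k=32): L=183 R=204
Round 2 (k=44): L=204 R=160
Round 3 (k=45): L=160 R=235
Round 4 (k=13): L=235 R=86
Round 5 (k=1): L=86 R=182
Round 6 (k=38): L=182 R=93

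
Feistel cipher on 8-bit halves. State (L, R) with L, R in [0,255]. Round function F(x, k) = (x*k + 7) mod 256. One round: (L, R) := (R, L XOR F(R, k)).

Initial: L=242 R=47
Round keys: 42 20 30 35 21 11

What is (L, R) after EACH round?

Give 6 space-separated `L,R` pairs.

Round 1 (k=42): L=47 R=79
Round 2 (k=20): L=79 R=28
Round 3 (k=30): L=28 R=0
Round 4 (k=35): L=0 R=27
Round 5 (k=21): L=27 R=62
Round 6 (k=11): L=62 R=170

Answer: 47,79 79,28 28,0 0,27 27,62 62,170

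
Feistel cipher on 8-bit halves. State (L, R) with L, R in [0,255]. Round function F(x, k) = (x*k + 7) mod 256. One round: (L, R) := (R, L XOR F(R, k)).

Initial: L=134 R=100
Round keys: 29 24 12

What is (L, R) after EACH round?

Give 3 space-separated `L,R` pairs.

Round 1 (k=29): L=100 R=221
Round 2 (k=24): L=221 R=219
Round 3 (k=12): L=219 R=150

Answer: 100,221 221,219 219,150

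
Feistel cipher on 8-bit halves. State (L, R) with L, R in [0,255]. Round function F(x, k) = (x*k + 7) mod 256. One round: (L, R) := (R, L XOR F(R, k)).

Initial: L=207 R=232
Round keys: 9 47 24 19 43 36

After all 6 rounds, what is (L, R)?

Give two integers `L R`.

Answer: 143 72

Derivation:
Round 1 (k=9): L=232 R=224
Round 2 (k=47): L=224 R=207
Round 3 (k=24): L=207 R=143
Round 4 (k=19): L=143 R=107
Round 5 (k=43): L=107 R=143
Round 6 (k=36): L=143 R=72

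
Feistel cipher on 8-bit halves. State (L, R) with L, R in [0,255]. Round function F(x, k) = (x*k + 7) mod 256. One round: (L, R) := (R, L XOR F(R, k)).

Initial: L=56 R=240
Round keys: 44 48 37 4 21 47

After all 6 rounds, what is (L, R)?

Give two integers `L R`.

Round 1 (k=44): L=240 R=127
Round 2 (k=48): L=127 R=39
Round 3 (k=37): L=39 R=213
Round 4 (k=4): L=213 R=124
Round 5 (k=21): L=124 R=230
Round 6 (k=47): L=230 R=61

Answer: 230 61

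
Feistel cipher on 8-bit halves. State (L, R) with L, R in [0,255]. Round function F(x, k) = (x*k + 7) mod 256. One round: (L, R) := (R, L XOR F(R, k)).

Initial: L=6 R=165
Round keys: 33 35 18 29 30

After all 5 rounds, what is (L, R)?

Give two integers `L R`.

Round 1 (k=33): L=165 R=74
Round 2 (k=35): L=74 R=128
Round 3 (k=18): L=128 R=77
Round 4 (k=29): L=77 R=64
Round 5 (k=30): L=64 R=202

Answer: 64 202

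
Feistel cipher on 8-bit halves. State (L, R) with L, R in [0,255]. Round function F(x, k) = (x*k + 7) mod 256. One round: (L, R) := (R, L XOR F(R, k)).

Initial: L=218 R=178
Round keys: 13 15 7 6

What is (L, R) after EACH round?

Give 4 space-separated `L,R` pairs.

Round 1 (k=13): L=178 R=203
Round 2 (k=15): L=203 R=94
Round 3 (k=7): L=94 R=82
Round 4 (k=6): L=82 R=173

Answer: 178,203 203,94 94,82 82,173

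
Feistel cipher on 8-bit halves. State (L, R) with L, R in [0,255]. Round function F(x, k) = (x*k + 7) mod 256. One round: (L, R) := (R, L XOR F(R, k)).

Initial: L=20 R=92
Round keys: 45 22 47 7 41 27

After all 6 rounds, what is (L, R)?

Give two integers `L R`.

Answer: 83 39

Derivation:
Round 1 (k=45): L=92 R=39
Round 2 (k=22): L=39 R=61
Round 3 (k=47): L=61 R=29
Round 4 (k=7): L=29 R=239
Round 5 (k=41): L=239 R=83
Round 6 (k=27): L=83 R=39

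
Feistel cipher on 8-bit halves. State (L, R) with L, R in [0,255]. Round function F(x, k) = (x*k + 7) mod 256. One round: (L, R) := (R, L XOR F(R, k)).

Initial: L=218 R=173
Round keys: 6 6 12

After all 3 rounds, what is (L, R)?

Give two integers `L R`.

Round 1 (k=6): L=173 R=207
Round 2 (k=6): L=207 R=76
Round 3 (k=12): L=76 R=88

Answer: 76 88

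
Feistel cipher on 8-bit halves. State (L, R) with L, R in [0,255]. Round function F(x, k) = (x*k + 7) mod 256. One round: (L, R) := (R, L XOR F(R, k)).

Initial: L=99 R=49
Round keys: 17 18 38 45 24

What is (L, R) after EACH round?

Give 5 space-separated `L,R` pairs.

Round 1 (k=17): L=49 R=43
Round 2 (k=18): L=43 R=60
Round 3 (k=38): L=60 R=196
Round 4 (k=45): L=196 R=71
Round 5 (k=24): L=71 R=107

Answer: 49,43 43,60 60,196 196,71 71,107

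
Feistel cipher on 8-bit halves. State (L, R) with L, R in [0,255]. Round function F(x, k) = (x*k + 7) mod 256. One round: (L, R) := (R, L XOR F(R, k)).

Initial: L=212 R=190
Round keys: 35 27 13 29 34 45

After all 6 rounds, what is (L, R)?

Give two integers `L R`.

Answer: 219 87

Derivation:
Round 1 (k=35): L=190 R=213
Round 2 (k=27): L=213 R=192
Round 3 (k=13): L=192 R=18
Round 4 (k=29): L=18 R=209
Round 5 (k=34): L=209 R=219
Round 6 (k=45): L=219 R=87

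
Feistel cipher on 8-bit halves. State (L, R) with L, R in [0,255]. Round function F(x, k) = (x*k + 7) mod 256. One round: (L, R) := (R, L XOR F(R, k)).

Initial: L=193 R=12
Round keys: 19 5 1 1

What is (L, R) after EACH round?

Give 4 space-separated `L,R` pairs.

Answer: 12,42 42,213 213,246 246,40

Derivation:
Round 1 (k=19): L=12 R=42
Round 2 (k=5): L=42 R=213
Round 3 (k=1): L=213 R=246
Round 4 (k=1): L=246 R=40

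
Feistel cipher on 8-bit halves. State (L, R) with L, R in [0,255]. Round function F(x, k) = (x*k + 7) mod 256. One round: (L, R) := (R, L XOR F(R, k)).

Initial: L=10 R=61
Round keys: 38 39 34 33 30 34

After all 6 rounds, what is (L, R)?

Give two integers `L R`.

Answer: 169 1

Derivation:
Round 1 (k=38): L=61 R=31
Round 2 (k=39): L=31 R=253
Round 3 (k=34): L=253 R=190
Round 4 (k=33): L=190 R=120
Round 5 (k=30): L=120 R=169
Round 6 (k=34): L=169 R=1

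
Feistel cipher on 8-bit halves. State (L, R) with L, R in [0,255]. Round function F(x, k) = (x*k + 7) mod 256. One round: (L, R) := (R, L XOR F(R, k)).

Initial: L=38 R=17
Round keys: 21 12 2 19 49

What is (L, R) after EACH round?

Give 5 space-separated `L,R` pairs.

Round 1 (k=21): L=17 R=74
Round 2 (k=12): L=74 R=110
Round 3 (k=2): L=110 R=169
Round 4 (k=19): L=169 R=252
Round 5 (k=49): L=252 R=234

Answer: 17,74 74,110 110,169 169,252 252,234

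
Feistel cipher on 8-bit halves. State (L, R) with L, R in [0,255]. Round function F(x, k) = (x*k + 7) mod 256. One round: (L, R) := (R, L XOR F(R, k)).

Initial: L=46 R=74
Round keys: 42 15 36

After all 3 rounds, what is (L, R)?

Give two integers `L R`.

Round 1 (k=42): L=74 R=5
Round 2 (k=15): L=5 R=24
Round 3 (k=36): L=24 R=98

Answer: 24 98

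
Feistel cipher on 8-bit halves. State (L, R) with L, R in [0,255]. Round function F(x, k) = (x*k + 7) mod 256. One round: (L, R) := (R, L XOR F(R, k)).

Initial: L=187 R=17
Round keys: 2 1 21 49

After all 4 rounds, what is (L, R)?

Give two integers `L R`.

Round 1 (k=2): L=17 R=146
Round 2 (k=1): L=146 R=136
Round 3 (k=21): L=136 R=189
Round 4 (k=49): L=189 R=188

Answer: 189 188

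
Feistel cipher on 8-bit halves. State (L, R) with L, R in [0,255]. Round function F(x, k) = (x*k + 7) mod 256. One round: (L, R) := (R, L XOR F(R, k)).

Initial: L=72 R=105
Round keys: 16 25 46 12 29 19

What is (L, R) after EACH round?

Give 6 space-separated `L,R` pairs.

Answer: 105,223 223,167 167,214 214,168 168,217 217,138

Derivation:
Round 1 (k=16): L=105 R=223
Round 2 (k=25): L=223 R=167
Round 3 (k=46): L=167 R=214
Round 4 (k=12): L=214 R=168
Round 5 (k=29): L=168 R=217
Round 6 (k=19): L=217 R=138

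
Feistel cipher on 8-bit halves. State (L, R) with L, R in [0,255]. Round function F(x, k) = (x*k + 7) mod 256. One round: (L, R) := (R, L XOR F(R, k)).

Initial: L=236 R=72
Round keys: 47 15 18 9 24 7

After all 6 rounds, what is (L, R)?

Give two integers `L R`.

Answer: 35 227

Derivation:
Round 1 (k=47): L=72 R=211
Round 2 (k=15): L=211 R=44
Round 3 (k=18): L=44 R=204
Round 4 (k=9): L=204 R=31
Round 5 (k=24): L=31 R=35
Round 6 (k=7): L=35 R=227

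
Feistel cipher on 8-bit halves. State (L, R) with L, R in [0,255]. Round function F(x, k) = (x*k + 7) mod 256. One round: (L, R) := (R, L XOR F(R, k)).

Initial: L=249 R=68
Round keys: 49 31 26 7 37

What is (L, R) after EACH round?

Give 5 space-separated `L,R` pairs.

Answer: 68,242 242,17 17,51 51,125 125,43

Derivation:
Round 1 (k=49): L=68 R=242
Round 2 (k=31): L=242 R=17
Round 3 (k=26): L=17 R=51
Round 4 (k=7): L=51 R=125
Round 5 (k=37): L=125 R=43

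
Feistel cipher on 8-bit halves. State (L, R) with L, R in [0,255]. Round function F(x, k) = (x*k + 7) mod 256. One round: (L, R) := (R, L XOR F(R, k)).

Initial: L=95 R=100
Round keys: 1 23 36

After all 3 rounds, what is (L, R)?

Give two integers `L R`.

Answer: 215 119

Derivation:
Round 1 (k=1): L=100 R=52
Round 2 (k=23): L=52 R=215
Round 3 (k=36): L=215 R=119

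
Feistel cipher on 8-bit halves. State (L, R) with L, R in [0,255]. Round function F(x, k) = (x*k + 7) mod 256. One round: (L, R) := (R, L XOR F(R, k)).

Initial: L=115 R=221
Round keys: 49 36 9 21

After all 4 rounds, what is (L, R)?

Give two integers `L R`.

Answer: 114 63

Derivation:
Round 1 (k=49): L=221 R=39
Round 2 (k=36): L=39 R=94
Round 3 (k=9): L=94 R=114
Round 4 (k=21): L=114 R=63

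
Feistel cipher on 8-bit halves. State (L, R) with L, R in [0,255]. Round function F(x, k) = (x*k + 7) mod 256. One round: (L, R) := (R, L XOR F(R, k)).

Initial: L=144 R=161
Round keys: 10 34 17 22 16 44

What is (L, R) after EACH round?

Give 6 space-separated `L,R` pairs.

Answer: 161,193 193,8 8,78 78,179 179,121 121,96

Derivation:
Round 1 (k=10): L=161 R=193
Round 2 (k=34): L=193 R=8
Round 3 (k=17): L=8 R=78
Round 4 (k=22): L=78 R=179
Round 5 (k=16): L=179 R=121
Round 6 (k=44): L=121 R=96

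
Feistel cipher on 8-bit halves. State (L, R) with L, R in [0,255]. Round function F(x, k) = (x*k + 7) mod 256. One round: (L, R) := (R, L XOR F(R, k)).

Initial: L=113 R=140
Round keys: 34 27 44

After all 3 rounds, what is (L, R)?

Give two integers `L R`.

Answer: 173 45

Derivation:
Round 1 (k=34): L=140 R=238
Round 2 (k=27): L=238 R=173
Round 3 (k=44): L=173 R=45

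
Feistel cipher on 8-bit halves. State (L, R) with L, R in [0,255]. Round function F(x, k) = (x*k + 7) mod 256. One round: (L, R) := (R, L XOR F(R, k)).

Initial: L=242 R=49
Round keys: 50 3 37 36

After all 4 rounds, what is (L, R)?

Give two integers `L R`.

Round 1 (k=50): L=49 R=107
Round 2 (k=3): L=107 R=121
Round 3 (k=37): L=121 R=239
Round 4 (k=36): L=239 R=218

Answer: 239 218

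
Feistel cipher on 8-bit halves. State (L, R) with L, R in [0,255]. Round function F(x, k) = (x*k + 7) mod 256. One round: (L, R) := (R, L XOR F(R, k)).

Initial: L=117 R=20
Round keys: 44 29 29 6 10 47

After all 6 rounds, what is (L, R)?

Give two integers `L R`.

Answer: 201 184

Derivation:
Round 1 (k=44): L=20 R=2
Round 2 (k=29): L=2 R=85
Round 3 (k=29): L=85 R=170
Round 4 (k=6): L=170 R=86
Round 5 (k=10): L=86 R=201
Round 6 (k=47): L=201 R=184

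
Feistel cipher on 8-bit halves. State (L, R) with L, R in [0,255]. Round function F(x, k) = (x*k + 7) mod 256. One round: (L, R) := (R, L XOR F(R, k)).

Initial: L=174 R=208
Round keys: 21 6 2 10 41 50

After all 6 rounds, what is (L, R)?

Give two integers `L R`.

Answer: 9 179

Derivation:
Round 1 (k=21): L=208 R=185
Round 2 (k=6): L=185 R=141
Round 3 (k=2): L=141 R=152
Round 4 (k=10): L=152 R=122
Round 5 (k=41): L=122 R=9
Round 6 (k=50): L=9 R=179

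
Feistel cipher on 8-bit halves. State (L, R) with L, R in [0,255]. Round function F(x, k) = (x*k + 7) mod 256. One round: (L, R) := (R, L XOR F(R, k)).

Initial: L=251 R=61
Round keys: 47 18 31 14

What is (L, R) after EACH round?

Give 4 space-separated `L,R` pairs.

Round 1 (k=47): L=61 R=193
Round 2 (k=18): L=193 R=164
Round 3 (k=31): L=164 R=34
Round 4 (k=14): L=34 R=71

Answer: 61,193 193,164 164,34 34,71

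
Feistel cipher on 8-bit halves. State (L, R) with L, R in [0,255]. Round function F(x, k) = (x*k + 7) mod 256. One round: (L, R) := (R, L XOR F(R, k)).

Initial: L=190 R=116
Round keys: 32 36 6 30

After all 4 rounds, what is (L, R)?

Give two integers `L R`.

Answer: 56 232

Derivation:
Round 1 (k=32): L=116 R=57
Round 2 (k=36): L=57 R=127
Round 3 (k=6): L=127 R=56
Round 4 (k=30): L=56 R=232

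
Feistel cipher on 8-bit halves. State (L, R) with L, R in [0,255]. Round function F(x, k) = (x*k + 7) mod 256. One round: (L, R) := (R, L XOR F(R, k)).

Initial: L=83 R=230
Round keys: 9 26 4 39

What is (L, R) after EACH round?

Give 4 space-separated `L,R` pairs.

Round 1 (k=9): L=230 R=78
Round 2 (k=26): L=78 R=21
Round 3 (k=4): L=21 R=21
Round 4 (k=39): L=21 R=47

Answer: 230,78 78,21 21,21 21,47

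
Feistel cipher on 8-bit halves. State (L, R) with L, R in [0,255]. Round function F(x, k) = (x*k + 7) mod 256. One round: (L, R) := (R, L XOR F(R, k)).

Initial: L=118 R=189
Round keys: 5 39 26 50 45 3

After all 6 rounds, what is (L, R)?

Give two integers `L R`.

Round 1 (k=5): L=189 R=206
Round 2 (k=39): L=206 R=212
Round 3 (k=26): L=212 R=65
Round 4 (k=50): L=65 R=109
Round 5 (k=45): L=109 R=113
Round 6 (k=3): L=113 R=55

Answer: 113 55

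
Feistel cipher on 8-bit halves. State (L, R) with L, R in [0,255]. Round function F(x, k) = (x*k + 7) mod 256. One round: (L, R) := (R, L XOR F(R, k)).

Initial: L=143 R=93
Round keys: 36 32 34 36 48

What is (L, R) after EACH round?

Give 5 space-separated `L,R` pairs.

Round 1 (k=36): L=93 R=148
Round 2 (k=32): L=148 R=218
Round 3 (k=34): L=218 R=111
Round 4 (k=36): L=111 R=121
Round 5 (k=48): L=121 R=216

Answer: 93,148 148,218 218,111 111,121 121,216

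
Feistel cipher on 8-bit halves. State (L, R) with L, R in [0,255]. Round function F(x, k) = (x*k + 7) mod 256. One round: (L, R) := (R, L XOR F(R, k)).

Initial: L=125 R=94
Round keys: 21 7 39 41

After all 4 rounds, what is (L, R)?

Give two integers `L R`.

Answer: 22 148

Derivation:
Round 1 (k=21): L=94 R=192
Round 2 (k=7): L=192 R=25
Round 3 (k=39): L=25 R=22
Round 4 (k=41): L=22 R=148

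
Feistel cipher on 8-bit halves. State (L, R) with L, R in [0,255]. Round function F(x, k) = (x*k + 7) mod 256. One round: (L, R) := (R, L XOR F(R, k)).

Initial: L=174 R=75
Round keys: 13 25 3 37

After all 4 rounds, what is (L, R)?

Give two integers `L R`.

Round 1 (k=13): L=75 R=120
Round 2 (k=25): L=120 R=244
Round 3 (k=3): L=244 R=155
Round 4 (k=37): L=155 R=154

Answer: 155 154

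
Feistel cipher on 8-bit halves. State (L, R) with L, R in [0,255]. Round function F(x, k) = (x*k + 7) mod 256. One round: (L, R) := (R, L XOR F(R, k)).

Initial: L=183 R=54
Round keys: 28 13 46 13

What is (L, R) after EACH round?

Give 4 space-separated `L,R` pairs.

Round 1 (k=28): L=54 R=88
Round 2 (k=13): L=88 R=73
Round 3 (k=46): L=73 R=125
Round 4 (k=13): L=125 R=41

Answer: 54,88 88,73 73,125 125,41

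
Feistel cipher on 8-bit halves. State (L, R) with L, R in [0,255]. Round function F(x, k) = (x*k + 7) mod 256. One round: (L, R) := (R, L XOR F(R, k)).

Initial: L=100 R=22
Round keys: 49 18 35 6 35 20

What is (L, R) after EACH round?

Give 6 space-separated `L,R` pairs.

Answer: 22,89 89,95 95,93 93,106 106,216 216,141

Derivation:
Round 1 (k=49): L=22 R=89
Round 2 (k=18): L=89 R=95
Round 3 (k=35): L=95 R=93
Round 4 (k=6): L=93 R=106
Round 5 (k=35): L=106 R=216
Round 6 (k=20): L=216 R=141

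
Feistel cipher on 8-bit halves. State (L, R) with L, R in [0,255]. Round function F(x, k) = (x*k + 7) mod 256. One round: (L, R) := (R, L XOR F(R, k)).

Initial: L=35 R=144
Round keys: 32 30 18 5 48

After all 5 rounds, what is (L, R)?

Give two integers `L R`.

Answer: 147 230

Derivation:
Round 1 (k=32): L=144 R=36
Round 2 (k=30): L=36 R=175
Round 3 (k=18): L=175 R=113
Round 4 (k=5): L=113 R=147
Round 5 (k=48): L=147 R=230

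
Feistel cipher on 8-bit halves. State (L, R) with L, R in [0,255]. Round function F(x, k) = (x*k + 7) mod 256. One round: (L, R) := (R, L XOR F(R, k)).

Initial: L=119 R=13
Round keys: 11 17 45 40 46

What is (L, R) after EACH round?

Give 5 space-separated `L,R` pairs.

Round 1 (k=11): L=13 R=225
Round 2 (k=17): L=225 R=245
Round 3 (k=45): L=245 R=249
Round 4 (k=40): L=249 R=26
Round 5 (k=46): L=26 R=74

Answer: 13,225 225,245 245,249 249,26 26,74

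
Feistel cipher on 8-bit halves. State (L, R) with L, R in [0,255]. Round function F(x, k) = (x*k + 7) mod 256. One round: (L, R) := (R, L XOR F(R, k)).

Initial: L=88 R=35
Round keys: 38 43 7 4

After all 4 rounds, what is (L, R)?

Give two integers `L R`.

Answer: 127 114

Derivation:
Round 1 (k=38): L=35 R=97
Round 2 (k=43): L=97 R=113
Round 3 (k=7): L=113 R=127
Round 4 (k=4): L=127 R=114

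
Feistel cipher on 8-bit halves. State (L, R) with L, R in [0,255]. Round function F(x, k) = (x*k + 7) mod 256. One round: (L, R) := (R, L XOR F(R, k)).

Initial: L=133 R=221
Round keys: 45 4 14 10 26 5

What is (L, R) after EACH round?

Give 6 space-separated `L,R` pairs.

Answer: 221,101 101,70 70,190 190,53 53,215 215,15

Derivation:
Round 1 (k=45): L=221 R=101
Round 2 (k=4): L=101 R=70
Round 3 (k=14): L=70 R=190
Round 4 (k=10): L=190 R=53
Round 5 (k=26): L=53 R=215
Round 6 (k=5): L=215 R=15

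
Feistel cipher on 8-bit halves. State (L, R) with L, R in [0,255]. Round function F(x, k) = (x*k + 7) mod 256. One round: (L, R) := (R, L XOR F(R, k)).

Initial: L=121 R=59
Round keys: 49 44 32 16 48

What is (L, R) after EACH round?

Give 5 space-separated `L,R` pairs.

Round 1 (k=49): L=59 R=43
Round 2 (k=44): L=43 R=80
Round 3 (k=32): L=80 R=44
Round 4 (k=16): L=44 R=151
Round 5 (k=48): L=151 R=123

Answer: 59,43 43,80 80,44 44,151 151,123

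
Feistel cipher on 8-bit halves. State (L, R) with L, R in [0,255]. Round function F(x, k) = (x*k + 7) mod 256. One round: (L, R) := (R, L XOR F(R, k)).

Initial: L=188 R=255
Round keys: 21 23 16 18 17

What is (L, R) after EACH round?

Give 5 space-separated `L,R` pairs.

Answer: 255,78 78,246 246,41 41,31 31,63

Derivation:
Round 1 (k=21): L=255 R=78
Round 2 (k=23): L=78 R=246
Round 3 (k=16): L=246 R=41
Round 4 (k=18): L=41 R=31
Round 5 (k=17): L=31 R=63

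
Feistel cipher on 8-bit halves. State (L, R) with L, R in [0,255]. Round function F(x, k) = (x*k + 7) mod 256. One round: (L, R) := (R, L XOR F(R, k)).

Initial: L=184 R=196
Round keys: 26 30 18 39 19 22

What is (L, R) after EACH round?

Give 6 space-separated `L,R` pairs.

Round 1 (k=26): L=196 R=87
Round 2 (k=30): L=87 R=253
Round 3 (k=18): L=253 R=134
Round 4 (k=39): L=134 R=140
Round 5 (k=19): L=140 R=237
Round 6 (k=22): L=237 R=233

Answer: 196,87 87,253 253,134 134,140 140,237 237,233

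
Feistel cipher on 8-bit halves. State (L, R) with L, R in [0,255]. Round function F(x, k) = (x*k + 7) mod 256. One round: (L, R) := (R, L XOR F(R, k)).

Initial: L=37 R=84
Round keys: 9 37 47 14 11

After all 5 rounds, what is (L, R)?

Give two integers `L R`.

Round 1 (k=9): L=84 R=222
Round 2 (k=37): L=222 R=73
Round 3 (k=47): L=73 R=176
Round 4 (k=14): L=176 R=238
Round 5 (k=11): L=238 R=241

Answer: 238 241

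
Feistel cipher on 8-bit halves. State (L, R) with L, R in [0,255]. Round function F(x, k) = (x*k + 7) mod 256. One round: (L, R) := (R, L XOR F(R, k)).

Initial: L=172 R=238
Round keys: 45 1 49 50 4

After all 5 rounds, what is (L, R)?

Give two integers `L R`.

Answer: 73 231

Derivation:
Round 1 (k=45): L=238 R=113
Round 2 (k=1): L=113 R=150
Round 3 (k=49): L=150 R=204
Round 4 (k=50): L=204 R=73
Round 5 (k=4): L=73 R=231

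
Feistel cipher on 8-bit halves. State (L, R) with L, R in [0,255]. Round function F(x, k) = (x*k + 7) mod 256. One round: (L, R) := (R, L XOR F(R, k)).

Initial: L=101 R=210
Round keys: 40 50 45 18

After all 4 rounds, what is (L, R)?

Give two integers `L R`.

Round 1 (k=40): L=210 R=178
Round 2 (k=50): L=178 R=25
Round 3 (k=45): L=25 R=222
Round 4 (k=18): L=222 R=186

Answer: 222 186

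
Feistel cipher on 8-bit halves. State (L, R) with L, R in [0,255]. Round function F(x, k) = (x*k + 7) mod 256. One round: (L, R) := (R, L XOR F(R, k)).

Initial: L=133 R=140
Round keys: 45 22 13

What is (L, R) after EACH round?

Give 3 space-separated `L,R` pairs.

Answer: 140,38 38,199 199,4

Derivation:
Round 1 (k=45): L=140 R=38
Round 2 (k=22): L=38 R=199
Round 3 (k=13): L=199 R=4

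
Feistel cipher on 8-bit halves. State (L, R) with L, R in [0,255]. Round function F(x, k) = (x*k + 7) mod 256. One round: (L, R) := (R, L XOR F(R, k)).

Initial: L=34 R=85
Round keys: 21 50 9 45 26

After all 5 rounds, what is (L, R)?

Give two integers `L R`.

Round 1 (k=21): L=85 R=34
Round 2 (k=50): L=34 R=254
Round 3 (k=9): L=254 R=215
Round 4 (k=45): L=215 R=44
Round 5 (k=26): L=44 R=168

Answer: 44 168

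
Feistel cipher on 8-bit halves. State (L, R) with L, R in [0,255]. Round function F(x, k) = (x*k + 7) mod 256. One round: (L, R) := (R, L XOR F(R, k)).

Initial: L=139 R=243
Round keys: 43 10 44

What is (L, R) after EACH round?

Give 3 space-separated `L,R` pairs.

Answer: 243,83 83,182 182,28

Derivation:
Round 1 (k=43): L=243 R=83
Round 2 (k=10): L=83 R=182
Round 3 (k=44): L=182 R=28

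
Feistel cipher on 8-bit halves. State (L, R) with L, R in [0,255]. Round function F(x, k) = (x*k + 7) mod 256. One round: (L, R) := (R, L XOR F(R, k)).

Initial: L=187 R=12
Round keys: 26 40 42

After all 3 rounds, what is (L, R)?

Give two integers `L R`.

Answer: 171 145

Derivation:
Round 1 (k=26): L=12 R=132
Round 2 (k=40): L=132 R=171
Round 3 (k=42): L=171 R=145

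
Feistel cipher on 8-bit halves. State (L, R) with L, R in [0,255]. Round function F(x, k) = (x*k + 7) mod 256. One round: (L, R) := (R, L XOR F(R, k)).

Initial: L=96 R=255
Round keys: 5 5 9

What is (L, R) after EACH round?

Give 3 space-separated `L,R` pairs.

Round 1 (k=5): L=255 R=98
Round 2 (k=5): L=98 R=14
Round 3 (k=9): L=14 R=231

Answer: 255,98 98,14 14,231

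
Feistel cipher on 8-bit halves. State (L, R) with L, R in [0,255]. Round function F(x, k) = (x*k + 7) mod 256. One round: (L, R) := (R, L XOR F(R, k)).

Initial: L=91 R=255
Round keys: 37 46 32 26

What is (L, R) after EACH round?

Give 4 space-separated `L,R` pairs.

Round 1 (k=37): L=255 R=185
Round 2 (k=46): L=185 R=186
Round 3 (k=32): L=186 R=254
Round 4 (k=26): L=254 R=105

Answer: 255,185 185,186 186,254 254,105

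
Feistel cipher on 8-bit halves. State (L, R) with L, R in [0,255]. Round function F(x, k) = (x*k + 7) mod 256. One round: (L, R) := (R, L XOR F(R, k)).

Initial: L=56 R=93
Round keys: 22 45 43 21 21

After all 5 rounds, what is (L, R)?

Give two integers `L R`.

Answer: 227 253

Derivation:
Round 1 (k=22): L=93 R=61
Round 2 (k=45): L=61 R=157
Round 3 (k=43): L=157 R=91
Round 4 (k=21): L=91 R=227
Round 5 (k=21): L=227 R=253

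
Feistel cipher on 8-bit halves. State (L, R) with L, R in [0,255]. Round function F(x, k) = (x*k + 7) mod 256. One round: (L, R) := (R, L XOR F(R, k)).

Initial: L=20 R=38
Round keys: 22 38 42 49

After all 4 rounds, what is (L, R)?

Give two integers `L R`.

Round 1 (k=22): L=38 R=95
Round 2 (k=38): L=95 R=7
Round 3 (k=42): L=7 R=114
Round 4 (k=49): L=114 R=222

Answer: 114 222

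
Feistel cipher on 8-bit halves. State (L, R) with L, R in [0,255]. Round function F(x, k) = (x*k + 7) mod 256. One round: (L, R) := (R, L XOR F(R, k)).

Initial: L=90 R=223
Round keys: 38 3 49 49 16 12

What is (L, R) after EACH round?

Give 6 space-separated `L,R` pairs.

Round 1 (k=38): L=223 R=123
Round 2 (k=3): L=123 R=167
Round 3 (k=49): L=167 R=133
Round 4 (k=49): L=133 R=219
Round 5 (k=16): L=219 R=50
Round 6 (k=12): L=50 R=132

Answer: 223,123 123,167 167,133 133,219 219,50 50,132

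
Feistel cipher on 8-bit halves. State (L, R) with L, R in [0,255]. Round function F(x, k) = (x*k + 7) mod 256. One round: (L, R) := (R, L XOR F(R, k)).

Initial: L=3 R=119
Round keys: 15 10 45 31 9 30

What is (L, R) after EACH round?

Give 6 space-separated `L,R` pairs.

Round 1 (k=15): L=119 R=3
Round 2 (k=10): L=3 R=82
Round 3 (k=45): L=82 R=114
Round 4 (k=31): L=114 R=135
Round 5 (k=9): L=135 R=180
Round 6 (k=30): L=180 R=152

Answer: 119,3 3,82 82,114 114,135 135,180 180,152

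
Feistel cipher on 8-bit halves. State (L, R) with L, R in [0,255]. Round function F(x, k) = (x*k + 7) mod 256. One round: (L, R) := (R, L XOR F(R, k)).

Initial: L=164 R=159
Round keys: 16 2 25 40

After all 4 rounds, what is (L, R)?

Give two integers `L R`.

Round 1 (k=16): L=159 R=83
Round 2 (k=2): L=83 R=50
Round 3 (k=25): L=50 R=186
Round 4 (k=40): L=186 R=37

Answer: 186 37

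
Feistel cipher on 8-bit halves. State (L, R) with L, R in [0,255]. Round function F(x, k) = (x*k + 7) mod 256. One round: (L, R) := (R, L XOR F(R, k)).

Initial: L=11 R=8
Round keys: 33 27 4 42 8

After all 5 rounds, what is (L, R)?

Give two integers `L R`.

Round 1 (k=33): L=8 R=4
Round 2 (k=27): L=4 R=123
Round 3 (k=4): L=123 R=247
Round 4 (k=42): L=247 R=246
Round 5 (k=8): L=246 R=64

Answer: 246 64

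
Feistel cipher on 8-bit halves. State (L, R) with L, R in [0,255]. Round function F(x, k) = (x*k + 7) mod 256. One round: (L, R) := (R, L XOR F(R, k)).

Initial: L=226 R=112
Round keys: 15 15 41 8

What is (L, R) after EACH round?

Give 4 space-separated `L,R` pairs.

Round 1 (k=15): L=112 R=117
Round 2 (k=15): L=117 R=146
Round 3 (k=41): L=146 R=28
Round 4 (k=8): L=28 R=117

Answer: 112,117 117,146 146,28 28,117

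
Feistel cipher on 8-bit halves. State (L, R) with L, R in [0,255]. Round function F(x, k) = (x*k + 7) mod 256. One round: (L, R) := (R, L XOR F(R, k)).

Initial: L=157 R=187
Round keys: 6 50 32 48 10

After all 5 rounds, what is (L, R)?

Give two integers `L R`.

Answer: 131 86

Derivation:
Round 1 (k=6): L=187 R=244
Round 2 (k=50): L=244 R=20
Round 3 (k=32): L=20 R=115
Round 4 (k=48): L=115 R=131
Round 5 (k=10): L=131 R=86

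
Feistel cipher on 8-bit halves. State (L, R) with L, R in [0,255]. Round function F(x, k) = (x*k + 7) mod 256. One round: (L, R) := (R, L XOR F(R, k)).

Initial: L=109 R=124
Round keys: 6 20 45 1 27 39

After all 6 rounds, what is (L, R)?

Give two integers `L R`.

Answer: 203 132

Derivation:
Round 1 (k=6): L=124 R=130
Round 2 (k=20): L=130 R=83
Round 3 (k=45): L=83 R=28
Round 4 (k=1): L=28 R=112
Round 5 (k=27): L=112 R=203
Round 6 (k=39): L=203 R=132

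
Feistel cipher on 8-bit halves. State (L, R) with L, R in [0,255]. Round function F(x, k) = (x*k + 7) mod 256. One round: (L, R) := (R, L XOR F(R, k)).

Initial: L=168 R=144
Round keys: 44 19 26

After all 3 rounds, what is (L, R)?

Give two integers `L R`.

Answer: 212 224

Derivation:
Round 1 (k=44): L=144 R=111
Round 2 (k=19): L=111 R=212
Round 3 (k=26): L=212 R=224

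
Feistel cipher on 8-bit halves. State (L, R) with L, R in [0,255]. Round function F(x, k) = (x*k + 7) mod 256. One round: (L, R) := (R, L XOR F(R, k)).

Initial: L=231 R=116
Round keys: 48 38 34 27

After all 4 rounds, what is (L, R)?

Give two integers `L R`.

Round 1 (k=48): L=116 R=32
Round 2 (k=38): L=32 R=179
Round 3 (k=34): L=179 R=237
Round 4 (k=27): L=237 R=181

Answer: 237 181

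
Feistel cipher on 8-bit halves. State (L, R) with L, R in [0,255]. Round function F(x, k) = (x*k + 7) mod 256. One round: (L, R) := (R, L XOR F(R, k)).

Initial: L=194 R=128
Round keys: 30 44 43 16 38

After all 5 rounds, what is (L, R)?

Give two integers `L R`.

Answer: 180 210

Derivation:
Round 1 (k=30): L=128 R=197
Round 2 (k=44): L=197 R=99
Round 3 (k=43): L=99 R=109
Round 4 (k=16): L=109 R=180
Round 5 (k=38): L=180 R=210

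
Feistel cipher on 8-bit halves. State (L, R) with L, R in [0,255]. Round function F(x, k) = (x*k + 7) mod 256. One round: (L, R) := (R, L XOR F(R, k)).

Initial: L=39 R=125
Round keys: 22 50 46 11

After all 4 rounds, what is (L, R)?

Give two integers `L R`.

Round 1 (k=22): L=125 R=226
Round 2 (k=50): L=226 R=86
Round 3 (k=46): L=86 R=153
Round 4 (k=11): L=153 R=204

Answer: 153 204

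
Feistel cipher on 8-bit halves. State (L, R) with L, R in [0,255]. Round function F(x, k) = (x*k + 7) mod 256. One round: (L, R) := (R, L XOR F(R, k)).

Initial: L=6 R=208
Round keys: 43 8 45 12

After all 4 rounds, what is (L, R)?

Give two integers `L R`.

Answer: 75 212

Derivation:
Round 1 (k=43): L=208 R=241
Round 2 (k=8): L=241 R=95
Round 3 (k=45): L=95 R=75
Round 4 (k=12): L=75 R=212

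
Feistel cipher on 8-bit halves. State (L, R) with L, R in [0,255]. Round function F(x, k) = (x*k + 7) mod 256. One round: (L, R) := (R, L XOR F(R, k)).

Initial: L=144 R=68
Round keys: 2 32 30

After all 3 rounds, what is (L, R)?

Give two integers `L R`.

Round 1 (k=2): L=68 R=31
Round 2 (k=32): L=31 R=163
Round 3 (k=30): L=163 R=62

Answer: 163 62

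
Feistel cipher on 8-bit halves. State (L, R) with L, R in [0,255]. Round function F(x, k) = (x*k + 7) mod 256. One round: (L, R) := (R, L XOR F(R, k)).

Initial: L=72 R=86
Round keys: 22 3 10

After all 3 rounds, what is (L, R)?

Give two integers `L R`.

Round 1 (k=22): L=86 R=35
Round 2 (k=3): L=35 R=38
Round 3 (k=10): L=38 R=160

Answer: 38 160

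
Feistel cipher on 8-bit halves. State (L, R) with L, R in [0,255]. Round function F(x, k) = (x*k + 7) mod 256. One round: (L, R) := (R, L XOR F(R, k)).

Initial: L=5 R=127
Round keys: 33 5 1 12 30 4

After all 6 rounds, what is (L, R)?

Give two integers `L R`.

Answer: 112 37

Derivation:
Round 1 (k=33): L=127 R=99
Round 2 (k=5): L=99 R=137
Round 3 (k=1): L=137 R=243
Round 4 (k=12): L=243 R=226
Round 5 (k=30): L=226 R=112
Round 6 (k=4): L=112 R=37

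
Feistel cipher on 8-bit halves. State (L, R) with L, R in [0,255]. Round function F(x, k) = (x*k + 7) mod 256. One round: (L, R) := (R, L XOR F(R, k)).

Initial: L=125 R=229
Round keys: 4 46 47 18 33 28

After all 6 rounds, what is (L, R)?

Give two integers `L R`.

Round 1 (k=4): L=229 R=230
Round 2 (k=46): L=230 R=190
Round 3 (k=47): L=190 R=15
Round 4 (k=18): L=15 R=171
Round 5 (k=33): L=171 R=29
Round 6 (k=28): L=29 R=152

Answer: 29 152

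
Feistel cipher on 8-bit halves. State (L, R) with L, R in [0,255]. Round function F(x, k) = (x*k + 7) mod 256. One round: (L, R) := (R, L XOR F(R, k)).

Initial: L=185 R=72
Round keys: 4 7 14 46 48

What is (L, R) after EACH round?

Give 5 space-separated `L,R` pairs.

Answer: 72,158 158,17 17,107 107,80 80,108

Derivation:
Round 1 (k=4): L=72 R=158
Round 2 (k=7): L=158 R=17
Round 3 (k=14): L=17 R=107
Round 4 (k=46): L=107 R=80
Round 5 (k=48): L=80 R=108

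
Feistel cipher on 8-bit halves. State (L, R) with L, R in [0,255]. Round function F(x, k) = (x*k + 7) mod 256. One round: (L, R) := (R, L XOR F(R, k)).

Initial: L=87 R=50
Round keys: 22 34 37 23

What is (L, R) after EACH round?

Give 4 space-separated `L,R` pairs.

Round 1 (k=22): L=50 R=4
Round 2 (k=34): L=4 R=189
Round 3 (k=37): L=189 R=92
Round 4 (k=23): L=92 R=246

Answer: 50,4 4,189 189,92 92,246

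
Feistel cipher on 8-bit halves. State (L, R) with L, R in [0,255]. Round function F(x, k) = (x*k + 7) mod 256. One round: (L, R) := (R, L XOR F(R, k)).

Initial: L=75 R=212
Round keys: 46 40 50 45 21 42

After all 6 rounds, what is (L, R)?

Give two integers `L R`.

Answer: 43 218

Derivation:
Round 1 (k=46): L=212 R=84
Round 2 (k=40): L=84 R=243
Round 3 (k=50): L=243 R=41
Round 4 (k=45): L=41 R=207
Round 5 (k=21): L=207 R=43
Round 6 (k=42): L=43 R=218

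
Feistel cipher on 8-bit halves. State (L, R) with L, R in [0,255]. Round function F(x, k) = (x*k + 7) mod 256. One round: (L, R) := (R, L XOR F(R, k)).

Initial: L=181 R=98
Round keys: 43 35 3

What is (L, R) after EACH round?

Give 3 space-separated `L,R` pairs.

Answer: 98,200 200,61 61,118

Derivation:
Round 1 (k=43): L=98 R=200
Round 2 (k=35): L=200 R=61
Round 3 (k=3): L=61 R=118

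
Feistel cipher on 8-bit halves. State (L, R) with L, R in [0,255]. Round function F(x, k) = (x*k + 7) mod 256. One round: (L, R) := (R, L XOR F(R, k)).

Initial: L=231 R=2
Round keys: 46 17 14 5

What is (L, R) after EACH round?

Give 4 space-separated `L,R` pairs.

Answer: 2,132 132,201 201,129 129,69

Derivation:
Round 1 (k=46): L=2 R=132
Round 2 (k=17): L=132 R=201
Round 3 (k=14): L=201 R=129
Round 4 (k=5): L=129 R=69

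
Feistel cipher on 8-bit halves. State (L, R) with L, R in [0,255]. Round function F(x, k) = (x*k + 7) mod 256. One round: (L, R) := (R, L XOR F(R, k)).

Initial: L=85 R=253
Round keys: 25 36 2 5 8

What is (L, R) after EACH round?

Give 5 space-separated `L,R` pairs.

Answer: 253,233 233,54 54,154 154,63 63,101

Derivation:
Round 1 (k=25): L=253 R=233
Round 2 (k=36): L=233 R=54
Round 3 (k=2): L=54 R=154
Round 4 (k=5): L=154 R=63
Round 5 (k=8): L=63 R=101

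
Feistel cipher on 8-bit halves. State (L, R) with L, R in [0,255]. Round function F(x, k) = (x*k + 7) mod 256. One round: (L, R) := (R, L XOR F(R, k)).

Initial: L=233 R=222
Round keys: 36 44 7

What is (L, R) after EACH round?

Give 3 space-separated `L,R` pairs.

Answer: 222,214 214,17 17,168

Derivation:
Round 1 (k=36): L=222 R=214
Round 2 (k=44): L=214 R=17
Round 3 (k=7): L=17 R=168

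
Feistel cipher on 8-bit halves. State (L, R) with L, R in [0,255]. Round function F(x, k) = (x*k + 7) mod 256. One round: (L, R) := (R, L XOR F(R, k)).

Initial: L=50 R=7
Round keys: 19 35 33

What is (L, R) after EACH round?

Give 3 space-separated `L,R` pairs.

Answer: 7,190 190,6 6,115

Derivation:
Round 1 (k=19): L=7 R=190
Round 2 (k=35): L=190 R=6
Round 3 (k=33): L=6 R=115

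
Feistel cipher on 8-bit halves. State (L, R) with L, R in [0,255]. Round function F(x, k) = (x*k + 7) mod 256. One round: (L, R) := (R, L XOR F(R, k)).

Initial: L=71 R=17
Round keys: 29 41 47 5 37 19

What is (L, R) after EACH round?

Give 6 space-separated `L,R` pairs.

Answer: 17,179 179,163 163,71 71,201 201,83 83,249

Derivation:
Round 1 (k=29): L=17 R=179
Round 2 (k=41): L=179 R=163
Round 3 (k=47): L=163 R=71
Round 4 (k=5): L=71 R=201
Round 5 (k=37): L=201 R=83
Round 6 (k=19): L=83 R=249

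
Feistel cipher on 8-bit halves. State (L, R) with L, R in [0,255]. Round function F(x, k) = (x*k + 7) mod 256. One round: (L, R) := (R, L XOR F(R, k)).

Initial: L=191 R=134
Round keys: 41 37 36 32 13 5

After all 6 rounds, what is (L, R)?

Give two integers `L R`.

Round 1 (k=41): L=134 R=194
Round 2 (k=37): L=194 R=151
Round 3 (k=36): L=151 R=129
Round 4 (k=32): L=129 R=176
Round 5 (k=13): L=176 R=118
Round 6 (k=5): L=118 R=229

Answer: 118 229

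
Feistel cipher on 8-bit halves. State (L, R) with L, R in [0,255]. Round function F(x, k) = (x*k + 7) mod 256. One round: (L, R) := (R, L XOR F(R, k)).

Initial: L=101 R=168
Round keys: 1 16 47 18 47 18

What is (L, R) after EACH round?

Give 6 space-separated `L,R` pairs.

Round 1 (k=1): L=168 R=202
Round 2 (k=16): L=202 R=15
Round 3 (k=47): L=15 R=2
Round 4 (k=18): L=2 R=36
Round 5 (k=47): L=36 R=161
Round 6 (k=18): L=161 R=125

Answer: 168,202 202,15 15,2 2,36 36,161 161,125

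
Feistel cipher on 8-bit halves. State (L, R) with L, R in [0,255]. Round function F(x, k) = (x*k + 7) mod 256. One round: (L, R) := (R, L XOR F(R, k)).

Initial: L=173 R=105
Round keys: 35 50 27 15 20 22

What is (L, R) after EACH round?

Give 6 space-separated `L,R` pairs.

Round 1 (k=35): L=105 R=207
Round 2 (k=50): L=207 R=28
Round 3 (k=27): L=28 R=52
Round 4 (k=15): L=52 R=15
Round 5 (k=20): L=15 R=7
Round 6 (k=22): L=7 R=174

Answer: 105,207 207,28 28,52 52,15 15,7 7,174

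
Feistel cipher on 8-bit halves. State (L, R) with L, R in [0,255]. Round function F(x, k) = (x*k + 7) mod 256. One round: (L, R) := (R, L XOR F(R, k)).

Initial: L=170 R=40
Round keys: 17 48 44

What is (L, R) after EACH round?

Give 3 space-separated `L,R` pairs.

Round 1 (k=17): L=40 R=5
Round 2 (k=48): L=5 R=223
Round 3 (k=44): L=223 R=94

Answer: 40,5 5,223 223,94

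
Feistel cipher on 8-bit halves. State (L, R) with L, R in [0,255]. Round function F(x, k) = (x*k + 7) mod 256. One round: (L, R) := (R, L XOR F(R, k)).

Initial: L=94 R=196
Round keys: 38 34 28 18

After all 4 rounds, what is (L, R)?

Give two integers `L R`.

Answer: 178 230

Derivation:
Round 1 (k=38): L=196 R=65
Round 2 (k=34): L=65 R=109
Round 3 (k=28): L=109 R=178
Round 4 (k=18): L=178 R=230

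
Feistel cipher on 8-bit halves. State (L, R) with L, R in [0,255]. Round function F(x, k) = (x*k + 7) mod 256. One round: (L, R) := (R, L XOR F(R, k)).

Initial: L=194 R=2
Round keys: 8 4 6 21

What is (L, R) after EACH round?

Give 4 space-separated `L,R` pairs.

Round 1 (k=8): L=2 R=213
Round 2 (k=4): L=213 R=89
Round 3 (k=6): L=89 R=200
Round 4 (k=21): L=200 R=54

Answer: 2,213 213,89 89,200 200,54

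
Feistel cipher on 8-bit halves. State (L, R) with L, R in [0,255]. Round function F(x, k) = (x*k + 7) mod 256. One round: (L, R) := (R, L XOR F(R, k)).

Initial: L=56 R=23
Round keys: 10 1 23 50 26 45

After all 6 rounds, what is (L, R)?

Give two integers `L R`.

Round 1 (k=10): L=23 R=213
Round 2 (k=1): L=213 R=203
Round 3 (k=23): L=203 R=145
Round 4 (k=50): L=145 R=146
Round 5 (k=26): L=146 R=74
Round 6 (k=45): L=74 R=155

Answer: 74 155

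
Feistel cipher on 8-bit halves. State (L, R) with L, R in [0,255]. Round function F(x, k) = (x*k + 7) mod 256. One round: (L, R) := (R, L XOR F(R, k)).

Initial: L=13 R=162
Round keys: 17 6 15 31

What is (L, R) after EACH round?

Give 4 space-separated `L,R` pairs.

Answer: 162,196 196,61 61,94 94,84

Derivation:
Round 1 (k=17): L=162 R=196
Round 2 (k=6): L=196 R=61
Round 3 (k=15): L=61 R=94
Round 4 (k=31): L=94 R=84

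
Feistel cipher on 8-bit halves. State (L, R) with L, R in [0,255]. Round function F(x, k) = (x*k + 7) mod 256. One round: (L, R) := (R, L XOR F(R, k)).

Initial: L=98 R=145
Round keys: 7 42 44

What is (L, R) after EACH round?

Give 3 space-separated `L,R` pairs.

Answer: 145,156 156,14 14,243

Derivation:
Round 1 (k=7): L=145 R=156
Round 2 (k=42): L=156 R=14
Round 3 (k=44): L=14 R=243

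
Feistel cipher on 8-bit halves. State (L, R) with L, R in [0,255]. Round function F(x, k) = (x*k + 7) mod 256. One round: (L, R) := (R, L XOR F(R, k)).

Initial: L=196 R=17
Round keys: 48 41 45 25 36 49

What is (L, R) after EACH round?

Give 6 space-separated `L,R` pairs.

Round 1 (k=48): L=17 R=243
Round 2 (k=41): L=243 R=227
Round 3 (k=45): L=227 R=29
Round 4 (k=25): L=29 R=63
Round 5 (k=36): L=63 R=254
Round 6 (k=49): L=254 R=154

Answer: 17,243 243,227 227,29 29,63 63,254 254,154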